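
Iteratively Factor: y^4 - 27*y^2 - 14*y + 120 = (y - 5)*(y^3 + 5*y^2 - 2*y - 24) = (y - 5)*(y - 2)*(y^2 + 7*y + 12) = (y - 5)*(y - 2)*(y + 4)*(y + 3)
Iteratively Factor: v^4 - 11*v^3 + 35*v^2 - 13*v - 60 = (v - 4)*(v^3 - 7*v^2 + 7*v + 15) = (v - 4)*(v + 1)*(v^2 - 8*v + 15) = (v - 4)*(v - 3)*(v + 1)*(v - 5)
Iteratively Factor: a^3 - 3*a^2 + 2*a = (a - 1)*(a^2 - 2*a) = (a - 2)*(a - 1)*(a)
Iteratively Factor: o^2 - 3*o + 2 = (o - 1)*(o - 2)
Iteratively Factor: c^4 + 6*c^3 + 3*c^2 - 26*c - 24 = (c + 3)*(c^3 + 3*c^2 - 6*c - 8) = (c + 1)*(c + 3)*(c^2 + 2*c - 8) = (c - 2)*(c + 1)*(c + 3)*(c + 4)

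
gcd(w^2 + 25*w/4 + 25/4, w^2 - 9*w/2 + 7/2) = 1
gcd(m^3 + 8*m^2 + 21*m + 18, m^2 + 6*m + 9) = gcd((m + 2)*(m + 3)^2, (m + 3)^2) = m^2 + 6*m + 9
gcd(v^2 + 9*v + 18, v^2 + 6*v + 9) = v + 3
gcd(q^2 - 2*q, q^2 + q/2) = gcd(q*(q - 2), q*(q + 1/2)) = q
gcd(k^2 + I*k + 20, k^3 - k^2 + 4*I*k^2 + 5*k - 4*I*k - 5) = k + 5*I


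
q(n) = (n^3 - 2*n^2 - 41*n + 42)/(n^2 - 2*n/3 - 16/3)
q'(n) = (2/3 - 2*n)*(n^3 - 2*n^2 - 41*n + 42)/(n^2 - 2*n/3 - 16/3)^2 + (3*n^2 - 4*n - 41)/(n^2 - 2*n/3 - 16/3) = 3*(3*n^4 - 4*n^3 + 79*n^2 - 188*n + 740)/(9*n^4 - 12*n^3 - 92*n^2 + 64*n + 256)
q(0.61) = -3.07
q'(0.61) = 7.57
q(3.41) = -20.25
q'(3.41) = 26.07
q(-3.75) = 10.23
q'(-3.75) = 8.88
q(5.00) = -5.39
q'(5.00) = 3.94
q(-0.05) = -8.31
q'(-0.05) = 8.90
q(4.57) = -7.33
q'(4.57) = 5.24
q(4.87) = -5.92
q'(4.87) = 4.25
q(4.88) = -5.88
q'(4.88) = 4.23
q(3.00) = -43.20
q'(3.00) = 122.64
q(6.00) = -2.25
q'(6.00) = 2.57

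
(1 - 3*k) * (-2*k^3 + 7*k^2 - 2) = 6*k^4 - 23*k^3 + 7*k^2 + 6*k - 2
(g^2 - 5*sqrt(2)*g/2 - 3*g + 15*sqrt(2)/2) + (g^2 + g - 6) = 2*g^2 - 5*sqrt(2)*g/2 - 2*g - 6 + 15*sqrt(2)/2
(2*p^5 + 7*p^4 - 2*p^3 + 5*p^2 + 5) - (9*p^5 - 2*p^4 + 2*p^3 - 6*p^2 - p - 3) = -7*p^5 + 9*p^4 - 4*p^3 + 11*p^2 + p + 8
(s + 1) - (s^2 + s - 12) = 13 - s^2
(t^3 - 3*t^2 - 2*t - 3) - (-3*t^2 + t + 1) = t^3 - 3*t - 4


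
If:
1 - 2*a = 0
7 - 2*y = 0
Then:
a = 1/2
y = 7/2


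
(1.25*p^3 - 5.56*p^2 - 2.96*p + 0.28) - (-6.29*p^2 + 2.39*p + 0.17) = 1.25*p^3 + 0.73*p^2 - 5.35*p + 0.11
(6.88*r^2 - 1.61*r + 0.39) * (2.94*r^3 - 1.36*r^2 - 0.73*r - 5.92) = 20.2272*r^5 - 14.0902*r^4 - 1.6862*r^3 - 40.0847*r^2 + 9.2465*r - 2.3088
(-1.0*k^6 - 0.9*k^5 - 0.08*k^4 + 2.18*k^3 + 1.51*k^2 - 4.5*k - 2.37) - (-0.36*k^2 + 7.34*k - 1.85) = -1.0*k^6 - 0.9*k^5 - 0.08*k^4 + 2.18*k^3 + 1.87*k^2 - 11.84*k - 0.52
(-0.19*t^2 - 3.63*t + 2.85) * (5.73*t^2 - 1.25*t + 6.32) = -1.0887*t^4 - 20.5624*t^3 + 19.6672*t^2 - 26.5041*t + 18.012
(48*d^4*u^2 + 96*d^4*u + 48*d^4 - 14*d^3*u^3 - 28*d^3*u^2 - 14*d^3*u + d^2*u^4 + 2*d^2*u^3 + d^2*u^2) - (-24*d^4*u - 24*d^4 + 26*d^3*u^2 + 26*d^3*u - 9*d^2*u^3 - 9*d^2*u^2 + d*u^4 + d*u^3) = 48*d^4*u^2 + 120*d^4*u + 72*d^4 - 14*d^3*u^3 - 54*d^3*u^2 - 40*d^3*u + d^2*u^4 + 11*d^2*u^3 + 10*d^2*u^2 - d*u^4 - d*u^3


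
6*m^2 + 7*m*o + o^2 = (m + o)*(6*m + o)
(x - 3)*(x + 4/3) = x^2 - 5*x/3 - 4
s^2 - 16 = (s - 4)*(s + 4)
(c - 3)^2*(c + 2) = c^3 - 4*c^2 - 3*c + 18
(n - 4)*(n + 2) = n^2 - 2*n - 8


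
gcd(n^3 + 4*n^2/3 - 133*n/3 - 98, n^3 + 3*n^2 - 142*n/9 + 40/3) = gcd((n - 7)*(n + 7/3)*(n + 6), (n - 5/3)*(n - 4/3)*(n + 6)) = n + 6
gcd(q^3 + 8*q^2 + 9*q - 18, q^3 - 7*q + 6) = q^2 + 2*q - 3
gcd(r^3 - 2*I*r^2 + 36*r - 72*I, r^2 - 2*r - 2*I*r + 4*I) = r - 2*I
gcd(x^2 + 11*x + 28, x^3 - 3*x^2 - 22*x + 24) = x + 4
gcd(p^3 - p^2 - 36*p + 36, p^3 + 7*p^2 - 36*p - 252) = p^2 - 36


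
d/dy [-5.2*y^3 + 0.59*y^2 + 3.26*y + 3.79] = -15.6*y^2 + 1.18*y + 3.26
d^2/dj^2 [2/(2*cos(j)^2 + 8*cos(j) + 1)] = 8*(-4*sin(j)^4 + 16*sin(j)^2 + 17*cos(j) - 3*cos(3*j) + 19)/(-2*sin(j)^2 + 8*cos(j) + 3)^3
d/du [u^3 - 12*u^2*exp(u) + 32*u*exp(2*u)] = -12*u^2*exp(u) + 3*u^2 + 64*u*exp(2*u) - 24*u*exp(u) + 32*exp(2*u)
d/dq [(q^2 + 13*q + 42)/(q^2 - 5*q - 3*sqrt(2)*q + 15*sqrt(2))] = ((2*q + 13)*(q^2 - 5*q - 3*sqrt(2)*q + 15*sqrt(2)) + (-2*q + 3*sqrt(2) + 5)*(q^2 + 13*q + 42))/(q^2 - 5*q - 3*sqrt(2)*q + 15*sqrt(2))^2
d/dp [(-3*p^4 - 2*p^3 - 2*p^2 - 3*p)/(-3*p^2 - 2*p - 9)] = (18*p^5 + 24*p^4 + 116*p^3 + 49*p^2 + 36*p + 27)/(9*p^4 + 12*p^3 + 58*p^2 + 36*p + 81)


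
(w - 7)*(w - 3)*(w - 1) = w^3 - 11*w^2 + 31*w - 21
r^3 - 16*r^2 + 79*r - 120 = (r - 8)*(r - 5)*(r - 3)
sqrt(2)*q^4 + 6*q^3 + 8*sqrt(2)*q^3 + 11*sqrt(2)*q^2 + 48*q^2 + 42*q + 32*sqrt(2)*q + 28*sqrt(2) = (q + 7)*(q + sqrt(2))*(q + 2*sqrt(2))*(sqrt(2)*q + sqrt(2))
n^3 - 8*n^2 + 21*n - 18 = (n - 3)^2*(n - 2)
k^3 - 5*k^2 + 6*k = k*(k - 3)*(k - 2)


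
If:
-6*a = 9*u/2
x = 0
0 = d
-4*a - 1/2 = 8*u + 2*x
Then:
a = 3/40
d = 0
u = -1/10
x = 0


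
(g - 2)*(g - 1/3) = g^2 - 7*g/3 + 2/3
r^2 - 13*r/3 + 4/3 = (r - 4)*(r - 1/3)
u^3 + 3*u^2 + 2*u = u*(u + 1)*(u + 2)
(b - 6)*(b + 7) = b^2 + b - 42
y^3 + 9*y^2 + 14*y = y*(y + 2)*(y + 7)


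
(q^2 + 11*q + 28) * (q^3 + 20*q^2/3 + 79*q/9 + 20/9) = q^5 + 53*q^4/3 + 991*q^3/9 + 2569*q^2/9 + 2432*q/9 + 560/9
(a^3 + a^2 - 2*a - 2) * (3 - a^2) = -a^5 - a^4 + 5*a^3 + 5*a^2 - 6*a - 6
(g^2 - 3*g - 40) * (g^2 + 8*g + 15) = g^4 + 5*g^3 - 49*g^2 - 365*g - 600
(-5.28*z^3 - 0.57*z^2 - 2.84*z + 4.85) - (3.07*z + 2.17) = -5.28*z^3 - 0.57*z^2 - 5.91*z + 2.68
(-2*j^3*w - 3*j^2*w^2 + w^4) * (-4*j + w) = 8*j^4*w + 10*j^3*w^2 - 3*j^2*w^3 - 4*j*w^4 + w^5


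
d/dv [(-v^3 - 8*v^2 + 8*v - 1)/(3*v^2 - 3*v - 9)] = (-v^4 + 2*v^3 + 9*v^2 + 50*v - 25)/(3*(v^4 - 2*v^3 - 5*v^2 + 6*v + 9))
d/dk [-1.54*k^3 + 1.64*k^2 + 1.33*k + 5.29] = -4.62*k^2 + 3.28*k + 1.33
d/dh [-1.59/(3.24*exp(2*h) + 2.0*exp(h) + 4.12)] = (10.3032*exp(h) + 3.18)*exp(h)/(3.24*exp(2*h) + 2.0*exp(h) + 4.12)^2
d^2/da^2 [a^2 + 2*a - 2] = 2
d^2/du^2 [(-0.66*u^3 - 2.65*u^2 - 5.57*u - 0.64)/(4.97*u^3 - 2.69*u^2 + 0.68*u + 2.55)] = (-148.562246*u^6 - 812.120862*u^5 + 411.208854*u^4 + 544.767404*u^3 + 690.399762*u^2 - 199.304022*u - 24.518522)/(122.763473*u^9 - 199.336263*u^8 + 158.280087*u^7 + 114.950032*u^6 - 182.894262*u^5 + 103.332477*u^4 + 69.279947*u^3 - 48.937815*u^2 + 13.2651*u + 16.581375)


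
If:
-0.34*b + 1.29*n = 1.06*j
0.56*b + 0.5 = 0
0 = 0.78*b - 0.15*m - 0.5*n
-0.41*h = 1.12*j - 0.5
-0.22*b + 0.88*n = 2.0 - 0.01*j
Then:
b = -0.89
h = -6.27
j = 2.74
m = -11.37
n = 2.02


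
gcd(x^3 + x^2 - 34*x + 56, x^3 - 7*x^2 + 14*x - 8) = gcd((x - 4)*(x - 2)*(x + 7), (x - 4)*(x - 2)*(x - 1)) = x^2 - 6*x + 8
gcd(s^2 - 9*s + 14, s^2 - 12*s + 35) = s - 7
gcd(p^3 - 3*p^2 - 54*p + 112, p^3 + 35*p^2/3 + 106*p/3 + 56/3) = p + 7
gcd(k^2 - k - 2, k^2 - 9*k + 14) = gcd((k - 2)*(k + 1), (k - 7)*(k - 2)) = k - 2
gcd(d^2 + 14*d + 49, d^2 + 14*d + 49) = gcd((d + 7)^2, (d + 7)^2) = d^2 + 14*d + 49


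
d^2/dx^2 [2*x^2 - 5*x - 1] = 4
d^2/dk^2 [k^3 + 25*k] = 6*k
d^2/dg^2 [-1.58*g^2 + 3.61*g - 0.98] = -3.16000000000000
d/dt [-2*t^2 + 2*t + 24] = 2 - 4*t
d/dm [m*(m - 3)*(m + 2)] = 3*m^2 - 2*m - 6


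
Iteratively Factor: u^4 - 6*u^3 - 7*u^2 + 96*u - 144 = (u - 4)*(u^3 - 2*u^2 - 15*u + 36) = (u - 4)*(u - 3)*(u^2 + u - 12) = (u - 4)*(u - 3)^2*(u + 4)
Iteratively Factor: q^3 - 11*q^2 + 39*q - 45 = (q - 3)*(q^2 - 8*q + 15) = (q - 5)*(q - 3)*(q - 3)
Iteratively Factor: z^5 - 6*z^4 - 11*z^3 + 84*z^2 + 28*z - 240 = (z + 3)*(z^4 - 9*z^3 + 16*z^2 + 36*z - 80) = (z + 2)*(z + 3)*(z^3 - 11*z^2 + 38*z - 40) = (z - 4)*(z + 2)*(z + 3)*(z^2 - 7*z + 10) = (z - 5)*(z - 4)*(z + 2)*(z + 3)*(z - 2)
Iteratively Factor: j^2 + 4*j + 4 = (j + 2)*(j + 2)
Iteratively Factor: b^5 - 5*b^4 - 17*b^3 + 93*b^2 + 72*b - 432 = (b - 4)*(b^4 - b^3 - 21*b^2 + 9*b + 108) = (b - 4)*(b - 3)*(b^3 + 2*b^2 - 15*b - 36) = (b - 4)^2*(b - 3)*(b^2 + 6*b + 9) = (b - 4)^2*(b - 3)*(b + 3)*(b + 3)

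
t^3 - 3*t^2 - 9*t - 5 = (t - 5)*(t + 1)^2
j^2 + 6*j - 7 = (j - 1)*(j + 7)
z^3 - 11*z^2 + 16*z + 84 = (z - 7)*(z - 6)*(z + 2)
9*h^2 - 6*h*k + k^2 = (-3*h + k)^2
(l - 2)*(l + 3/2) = l^2 - l/2 - 3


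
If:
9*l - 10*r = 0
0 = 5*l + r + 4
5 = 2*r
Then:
No Solution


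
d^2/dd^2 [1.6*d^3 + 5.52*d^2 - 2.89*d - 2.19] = 9.6*d + 11.04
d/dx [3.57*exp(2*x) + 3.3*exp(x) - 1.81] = (7.14*exp(x) + 3.3)*exp(x)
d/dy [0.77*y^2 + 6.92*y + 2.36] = 1.54*y + 6.92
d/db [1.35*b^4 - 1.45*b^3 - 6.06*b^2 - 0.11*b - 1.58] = 5.4*b^3 - 4.35*b^2 - 12.12*b - 0.11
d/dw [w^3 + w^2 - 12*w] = 3*w^2 + 2*w - 12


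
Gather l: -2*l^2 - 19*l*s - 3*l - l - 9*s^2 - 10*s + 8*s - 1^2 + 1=-2*l^2 + l*(-19*s - 4) - 9*s^2 - 2*s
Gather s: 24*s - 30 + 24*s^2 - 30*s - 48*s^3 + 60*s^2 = -48*s^3 + 84*s^2 - 6*s - 30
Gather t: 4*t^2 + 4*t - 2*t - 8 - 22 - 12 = 4*t^2 + 2*t - 42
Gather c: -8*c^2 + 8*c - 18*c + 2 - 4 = -8*c^2 - 10*c - 2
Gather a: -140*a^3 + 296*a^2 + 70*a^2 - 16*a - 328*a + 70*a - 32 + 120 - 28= -140*a^3 + 366*a^2 - 274*a + 60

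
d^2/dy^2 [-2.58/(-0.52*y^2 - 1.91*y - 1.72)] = (-1.395264*y^2 - 5.124912*y + 2.58*(1.04*y + 1.91)*(2.08*y + 3.82) - 4.615104)/(0.52*y^2 + 1.91*y + 1.72)^3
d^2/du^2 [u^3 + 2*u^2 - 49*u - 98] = 6*u + 4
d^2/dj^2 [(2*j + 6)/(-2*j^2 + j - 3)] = 4*(-(j + 3)*(4*j - 1)^2 + (6*j + 5)*(2*j^2 - j + 3))/(2*j^2 - j + 3)^3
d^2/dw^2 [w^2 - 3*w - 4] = 2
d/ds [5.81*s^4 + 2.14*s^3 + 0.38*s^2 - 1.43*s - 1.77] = 23.24*s^3 + 6.42*s^2 + 0.76*s - 1.43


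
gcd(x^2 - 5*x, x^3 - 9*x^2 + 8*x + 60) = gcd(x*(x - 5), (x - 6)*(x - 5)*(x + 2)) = x - 5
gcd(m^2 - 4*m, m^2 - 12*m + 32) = m - 4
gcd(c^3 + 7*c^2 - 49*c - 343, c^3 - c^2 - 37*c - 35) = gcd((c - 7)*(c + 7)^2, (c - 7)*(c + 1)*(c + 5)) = c - 7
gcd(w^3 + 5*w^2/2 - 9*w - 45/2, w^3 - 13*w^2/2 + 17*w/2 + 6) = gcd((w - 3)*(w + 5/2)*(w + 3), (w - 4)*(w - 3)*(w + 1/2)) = w - 3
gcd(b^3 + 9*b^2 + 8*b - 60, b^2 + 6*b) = b + 6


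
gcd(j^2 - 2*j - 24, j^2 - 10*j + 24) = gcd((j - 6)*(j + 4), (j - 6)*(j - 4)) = j - 6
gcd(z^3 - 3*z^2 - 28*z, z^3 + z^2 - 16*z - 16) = z + 4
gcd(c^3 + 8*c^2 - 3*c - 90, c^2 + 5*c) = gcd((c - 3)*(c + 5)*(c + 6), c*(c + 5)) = c + 5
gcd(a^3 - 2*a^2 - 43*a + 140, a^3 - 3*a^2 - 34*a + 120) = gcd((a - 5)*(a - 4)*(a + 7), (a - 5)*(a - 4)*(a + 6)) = a^2 - 9*a + 20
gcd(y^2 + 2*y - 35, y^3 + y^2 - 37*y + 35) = y^2 + 2*y - 35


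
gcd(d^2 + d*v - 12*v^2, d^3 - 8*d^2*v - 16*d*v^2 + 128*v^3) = d + 4*v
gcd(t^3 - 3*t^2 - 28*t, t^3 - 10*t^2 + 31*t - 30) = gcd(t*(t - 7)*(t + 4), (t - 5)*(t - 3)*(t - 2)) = 1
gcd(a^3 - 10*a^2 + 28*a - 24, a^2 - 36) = a - 6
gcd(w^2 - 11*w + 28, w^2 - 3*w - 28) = w - 7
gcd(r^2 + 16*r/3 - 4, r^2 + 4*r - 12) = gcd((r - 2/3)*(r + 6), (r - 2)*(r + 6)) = r + 6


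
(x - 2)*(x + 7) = x^2 + 5*x - 14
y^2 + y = y*(y + 1)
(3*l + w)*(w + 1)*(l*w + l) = 3*l^2*w^2 + 6*l^2*w + 3*l^2 + l*w^3 + 2*l*w^2 + l*w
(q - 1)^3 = q^3 - 3*q^2 + 3*q - 1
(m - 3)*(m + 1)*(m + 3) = m^3 + m^2 - 9*m - 9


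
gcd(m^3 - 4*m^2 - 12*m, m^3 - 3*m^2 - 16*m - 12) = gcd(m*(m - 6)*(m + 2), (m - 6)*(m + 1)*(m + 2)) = m^2 - 4*m - 12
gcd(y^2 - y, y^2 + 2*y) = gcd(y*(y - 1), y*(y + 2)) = y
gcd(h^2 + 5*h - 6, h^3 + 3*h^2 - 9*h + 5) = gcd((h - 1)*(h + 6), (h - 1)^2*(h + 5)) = h - 1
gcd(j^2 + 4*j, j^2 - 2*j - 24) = j + 4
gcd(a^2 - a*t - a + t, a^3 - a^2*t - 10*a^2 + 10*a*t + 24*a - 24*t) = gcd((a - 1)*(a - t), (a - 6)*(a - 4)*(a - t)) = -a + t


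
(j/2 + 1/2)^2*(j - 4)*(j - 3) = j^4/4 - 5*j^3/4 - j^2/4 + 17*j/4 + 3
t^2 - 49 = (t - 7)*(t + 7)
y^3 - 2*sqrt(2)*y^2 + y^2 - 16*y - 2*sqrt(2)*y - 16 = (y + 1)*(y - 4*sqrt(2))*(y + 2*sqrt(2))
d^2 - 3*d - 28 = (d - 7)*(d + 4)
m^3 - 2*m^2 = m^2*(m - 2)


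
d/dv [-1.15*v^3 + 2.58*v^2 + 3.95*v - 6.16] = -3.45*v^2 + 5.16*v + 3.95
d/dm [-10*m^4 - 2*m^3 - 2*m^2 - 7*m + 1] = -40*m^3 - 6*m^2 - 4*m - 7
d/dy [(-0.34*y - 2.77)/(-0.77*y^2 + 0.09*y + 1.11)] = (0.2618*y^2 - 0.0306*y - (0.34*y + 2.77)*(1.54*y - 0.09) - 0.3774)/(-0.77*y^2 + 0.09*y + 1.11)^2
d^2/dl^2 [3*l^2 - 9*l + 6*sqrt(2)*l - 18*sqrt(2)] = 6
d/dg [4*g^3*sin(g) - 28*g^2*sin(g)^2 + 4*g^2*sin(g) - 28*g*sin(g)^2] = 4*g^3*cos(g) + 12*g^2*sin(g) - 28*g^2*sin(2*g) + 4*g^2*cos(g) + 8*g*sin(g) + 28*sqrt(2)*g*cos(2*g + pi/4) - 28*g + 14*cos(2*g) - 14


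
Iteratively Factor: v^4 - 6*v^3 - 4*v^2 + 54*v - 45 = (v - 3)*(v^3 - 3*v^2 - 13*v + 15) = (v - 5)*(v - 3)*(v^2 + 2*v - 3) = (v - 5)*(v - 3)*(v + 3)*(v - 1)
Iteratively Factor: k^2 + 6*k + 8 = (k + 4)*(k + 2)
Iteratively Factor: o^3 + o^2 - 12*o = (o - 3)*(o^2 + 4*o) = o*(o - 3)*(o + 4)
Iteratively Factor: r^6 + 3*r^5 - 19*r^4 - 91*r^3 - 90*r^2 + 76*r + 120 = (r + 2)*(r^5 + r^4 - 21*r^3 - 49*r^2 + 8*r + 60) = (r - 5)*(r + 2)*(r^4 + 6*r^3 + 9*r^2 - 4*r - 12) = (r - 5)*(r + 2)^2*(r^3 + 4*r^2 + r - 6) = (r - 5)*(r + 2)^3*(r^2 + 2*r - 3) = (r - 5)*(r + 2)^3*(r + 3)*(r - 1)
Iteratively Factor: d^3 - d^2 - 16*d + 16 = (d + 4)*(d^2 - 5*d + 4) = (d - 1)*(d + 4)*(d - 4)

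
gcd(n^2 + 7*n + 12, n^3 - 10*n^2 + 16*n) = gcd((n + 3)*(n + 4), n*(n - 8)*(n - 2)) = 1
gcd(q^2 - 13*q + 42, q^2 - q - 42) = q - 7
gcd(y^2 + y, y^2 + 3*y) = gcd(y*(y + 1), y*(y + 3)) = y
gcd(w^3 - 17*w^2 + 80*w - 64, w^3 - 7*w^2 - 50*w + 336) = w - 8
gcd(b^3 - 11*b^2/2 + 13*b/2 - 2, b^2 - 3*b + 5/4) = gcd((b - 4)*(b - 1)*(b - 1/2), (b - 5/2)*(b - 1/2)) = b - 1/2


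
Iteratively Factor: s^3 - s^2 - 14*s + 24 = (s - 3)*(s^2 + 2*s - 8) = (s - 3)*(s - 2)*(s + 4)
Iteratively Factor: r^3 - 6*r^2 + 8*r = (r - 4)*(r^2 - 2*r) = r*(r - 4)*(r - 2)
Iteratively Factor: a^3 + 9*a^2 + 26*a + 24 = (a + 4)*(a^2 + 5*a + 6) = (a + 3)*(a + 4)*(a + 2)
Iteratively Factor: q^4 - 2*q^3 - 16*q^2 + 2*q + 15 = (q + 3)*(q^3 - 5*q^2 - q + 5) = (q - 5)*(q + 3)*(q^2 - 1) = (q - 5)*(q + 1)*(q + 3)*(q - 1)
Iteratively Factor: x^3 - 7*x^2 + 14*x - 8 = (x - 1)*(x^2 - 6*x + 8) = (x - 4)*(x - 1)*(x - 2)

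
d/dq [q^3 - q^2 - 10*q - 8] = 3*q^2 - 2*q - 10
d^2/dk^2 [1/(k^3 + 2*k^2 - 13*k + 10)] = 2*(-(3*k + 2)*(k^3 + 2*k^2 - 13*k + 10) + (3*k^2 + 4*k - 13)^2)/(k^3 + 2*k^2 - 13*k + 10)^3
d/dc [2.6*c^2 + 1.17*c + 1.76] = 5.2*c + 1.17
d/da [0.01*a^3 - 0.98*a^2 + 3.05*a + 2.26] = 0.03*a^2 - 1.96*a + 3.05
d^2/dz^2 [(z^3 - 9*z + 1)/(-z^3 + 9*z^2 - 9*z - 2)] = 6*(-3*z^6 + 18*z^5 - 79*z^4 + 207*z^3 - 144*z^2 + 241*z - 87)/(z^9 - 27*z^8 + 270*z^7 - 1209*z^6 + 2322*z^5 - 1593*z^4 - 231*z^3 + 378*z^2 + 108*z + 8)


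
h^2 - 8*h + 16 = (h - 4)^2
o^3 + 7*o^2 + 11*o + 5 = (o + 1)^2*(o + 5)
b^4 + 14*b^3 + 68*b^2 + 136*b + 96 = (b + 2)^2*(b + 4)*(b + 6)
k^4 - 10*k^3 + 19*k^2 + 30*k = k*(k - 6)*(k - 5)*(k + 1)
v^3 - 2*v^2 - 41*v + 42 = (v - 7)*(v - 1)*(v + 6)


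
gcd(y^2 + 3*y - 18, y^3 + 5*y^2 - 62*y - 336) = y + 6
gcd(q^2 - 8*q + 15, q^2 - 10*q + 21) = q - 3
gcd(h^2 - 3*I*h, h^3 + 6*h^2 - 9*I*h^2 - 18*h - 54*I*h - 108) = h - 3*I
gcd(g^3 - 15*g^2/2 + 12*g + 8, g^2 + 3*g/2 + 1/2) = g + 1/2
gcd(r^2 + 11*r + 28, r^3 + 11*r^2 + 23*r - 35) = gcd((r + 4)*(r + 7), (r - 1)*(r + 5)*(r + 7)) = r + 7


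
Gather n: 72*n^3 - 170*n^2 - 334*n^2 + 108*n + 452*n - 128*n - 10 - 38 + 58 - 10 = 72*n^3 - 504*n^2 + 432*n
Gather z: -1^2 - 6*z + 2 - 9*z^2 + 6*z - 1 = -9*z^2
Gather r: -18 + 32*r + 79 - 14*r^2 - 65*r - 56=-14*r^2 - 33*r + 5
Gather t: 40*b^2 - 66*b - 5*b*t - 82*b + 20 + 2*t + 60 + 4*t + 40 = 40*b^2 - 148*b + t*(6 - 5*b) + 120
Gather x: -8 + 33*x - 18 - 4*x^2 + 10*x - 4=-4*x^2 + 43*x - 30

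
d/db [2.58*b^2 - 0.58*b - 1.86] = 5.16*b - 0.58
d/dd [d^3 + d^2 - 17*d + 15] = 3*d^2 + 2*d - 17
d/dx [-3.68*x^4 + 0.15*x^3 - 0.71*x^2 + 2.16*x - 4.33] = -14.72*x^3 + 0.45*x^2 - 1.42*x + 2.16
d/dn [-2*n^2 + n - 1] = 1 - 4*n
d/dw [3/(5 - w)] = 3/(w - 5)^2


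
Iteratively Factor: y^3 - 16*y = (y - 4)*(y^2 + 4*y) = y*(y - 4)*(y + 4)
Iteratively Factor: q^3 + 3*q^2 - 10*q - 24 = (q + 2)*(q^2 + q - 12) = (q - 3)*(q + 2)*(q + 4)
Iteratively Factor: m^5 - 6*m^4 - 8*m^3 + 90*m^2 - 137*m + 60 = (m + 4)*(m^4 - 10*m^3 + 32*m^2 - 38*m + 15) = (m - 1)*(m + 4)*(m^3 - 9*m^2 + 23*m - 15) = (m - 1)^2*(m + 4)*(m^2 - 8*m + 15) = (m - 3)*(m - 1)^2*(m + 4)*(m - 5)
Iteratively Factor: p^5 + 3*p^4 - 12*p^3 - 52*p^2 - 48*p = (p + 3)*(p^4 - 12*p^2 - 16*p) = (p + 2)*(p + 3)*(p^3 - 2*p^2 - 8*p) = (p + 2)^2*(p + 3)*(p^2 - 4*p) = p*(p + 2)^2*(p + 3)*(p - 4)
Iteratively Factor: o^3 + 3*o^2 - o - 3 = (o + 1)*(o^2 + 2*o - 3) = (o - 1)*(o + 1)*(o + 3)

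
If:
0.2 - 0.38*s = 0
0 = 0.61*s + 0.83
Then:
No Solution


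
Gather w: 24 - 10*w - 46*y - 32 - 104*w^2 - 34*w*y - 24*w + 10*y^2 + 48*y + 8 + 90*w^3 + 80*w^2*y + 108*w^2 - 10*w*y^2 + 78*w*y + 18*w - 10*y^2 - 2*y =90*w^3 + w^2*(80*y + 4) + w*(-10*y^2 + 44*y - 16)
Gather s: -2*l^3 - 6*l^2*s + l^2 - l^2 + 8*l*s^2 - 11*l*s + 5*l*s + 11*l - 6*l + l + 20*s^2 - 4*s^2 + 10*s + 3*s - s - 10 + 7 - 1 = -2*l^3 + 6*l + s^2*(8*l + 16) + s*(-6*l^2 - 6*l + 12) - 4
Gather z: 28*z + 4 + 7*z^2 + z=7*z^2 + 29*z + 4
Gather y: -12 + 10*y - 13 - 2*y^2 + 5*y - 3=-2*y^2 + 15*y - 28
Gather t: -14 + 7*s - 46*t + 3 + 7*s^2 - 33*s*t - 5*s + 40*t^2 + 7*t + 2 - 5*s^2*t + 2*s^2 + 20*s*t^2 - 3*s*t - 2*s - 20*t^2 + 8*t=9*s^2 + t^2*(20*s + 20) + t*(-5*s^2 - 36*s - 31) - 9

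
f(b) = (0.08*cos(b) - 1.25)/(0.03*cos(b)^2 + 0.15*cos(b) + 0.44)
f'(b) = (0.06*sin(b)*cos(b) + 0.15*sin(b))*(0.08*cos(b) - 1.25)/(0.03*cos(b)^2 + 0.15*cos(b) + 0.44)^2 - 0.08*sin(b)/(0.03*cos(b)^2 + 0.15*cos(b) + 0.44) = 4.52693526482571*(0.0024*cos(b)^2 - 0.075*cos(b) - 0.2227)*sin(b)/(-0.0638297872340425*sin(b)^2 + 0.319148936170213*cos(b) + 1.0)^2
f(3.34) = -4.13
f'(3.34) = 0.28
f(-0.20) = -1.90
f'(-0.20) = 0.15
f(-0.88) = -2.19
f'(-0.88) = 0.69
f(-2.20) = -3.58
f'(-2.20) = 1.10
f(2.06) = -3.42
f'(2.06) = -1.17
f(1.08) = -2.34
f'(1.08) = -0.85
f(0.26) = -1.91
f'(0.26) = -0.20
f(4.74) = -2.81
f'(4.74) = 1.14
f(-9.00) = -4.03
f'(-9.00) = 0.58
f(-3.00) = -4.14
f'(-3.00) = 0.20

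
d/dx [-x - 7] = -1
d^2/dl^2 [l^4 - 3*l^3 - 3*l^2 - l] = 12*l^2 - 18*l - 6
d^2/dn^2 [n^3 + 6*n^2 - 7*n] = 6*n + 12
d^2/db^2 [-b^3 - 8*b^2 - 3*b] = -6*b - 16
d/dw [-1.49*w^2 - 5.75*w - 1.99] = -2.98*w - 5.75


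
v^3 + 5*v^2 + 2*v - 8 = (v - 1)*(v + 2)*(v + 4)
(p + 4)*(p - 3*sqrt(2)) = p^2 - 3*sqrt(2)*p + 4*p - 12*sqrt(2)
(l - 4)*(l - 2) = l^2 - 6*l + 8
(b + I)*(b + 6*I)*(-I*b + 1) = -I*b^3 + 8*b^2 + 13*I*b - 6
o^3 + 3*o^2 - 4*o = o*(o - 1)*(o + 4)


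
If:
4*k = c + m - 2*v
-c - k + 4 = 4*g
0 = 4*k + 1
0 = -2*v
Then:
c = -m - 1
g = m/4 + 21/16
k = -1/4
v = 0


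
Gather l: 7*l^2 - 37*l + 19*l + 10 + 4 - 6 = 7*l^2 - 18*l + 8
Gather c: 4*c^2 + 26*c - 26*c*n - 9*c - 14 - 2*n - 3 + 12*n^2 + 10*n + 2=4*c^2 + c*(17 - 26*n) + 12*n^2 + 8*n - 15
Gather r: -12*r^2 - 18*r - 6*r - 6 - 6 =-12*r^2 - 24*r - 12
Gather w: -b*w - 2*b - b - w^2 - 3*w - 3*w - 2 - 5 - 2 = -3*b - w^2 + w*(-b - 6) - 9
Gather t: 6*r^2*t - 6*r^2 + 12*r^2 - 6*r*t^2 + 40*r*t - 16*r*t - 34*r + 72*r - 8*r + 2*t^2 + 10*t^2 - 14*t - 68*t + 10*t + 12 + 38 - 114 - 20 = 6*r^2 + 30*r + t^2*(12 - 6*r) + t*(6*r^2 + 24*r - 72) - 84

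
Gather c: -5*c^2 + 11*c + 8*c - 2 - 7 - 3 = -5*c^2 + 19*c - 12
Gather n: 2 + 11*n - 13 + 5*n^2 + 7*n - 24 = 5*n^2 + 18*n - 35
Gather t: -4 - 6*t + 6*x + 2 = -6*t + 6*x - 2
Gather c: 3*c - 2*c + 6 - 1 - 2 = c + 3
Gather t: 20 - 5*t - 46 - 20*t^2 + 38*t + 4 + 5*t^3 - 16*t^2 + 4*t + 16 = 5*t^3 - 36*t^2 + 37*t - 6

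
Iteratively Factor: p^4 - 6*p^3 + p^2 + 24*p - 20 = (p - 2)*(p^3 - 4*p^2 - 7*p + 10) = (p - 5)*(p - 2)*(p^2 + p - 2) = (p - 5)*(p - 2)*(p - 1)*(p + 2)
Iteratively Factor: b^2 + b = (b)*(b + 1)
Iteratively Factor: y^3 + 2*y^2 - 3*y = (y)*(y^2 + 2*y - 3) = y*(y - 1)*(y + 3)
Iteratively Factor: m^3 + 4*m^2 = (m)*(m^2 + 4*m) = m^2*(m + 4)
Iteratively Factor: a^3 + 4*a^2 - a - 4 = (a + 4)*(a^2 - 1) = (a - 1)*(a + 4)*(a + 1)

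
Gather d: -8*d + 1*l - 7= -8*d + l - 7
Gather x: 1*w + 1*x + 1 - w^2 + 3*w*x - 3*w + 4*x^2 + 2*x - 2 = -w^2 - 2*w + 4*x^2 + x*(3*w + 3) - 1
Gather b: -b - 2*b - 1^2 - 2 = -3*b - 3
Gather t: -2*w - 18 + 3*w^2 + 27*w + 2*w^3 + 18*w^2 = 2*w^3 + 21*w^2 + 25*w - 18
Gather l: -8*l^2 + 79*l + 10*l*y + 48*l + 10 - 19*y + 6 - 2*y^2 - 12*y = -8*l^2 + l*(10*y + 127) - 2*y^2 - 31*y + 16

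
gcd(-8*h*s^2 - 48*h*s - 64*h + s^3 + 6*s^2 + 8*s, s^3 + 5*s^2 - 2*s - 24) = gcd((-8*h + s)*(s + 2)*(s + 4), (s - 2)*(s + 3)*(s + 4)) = s + 4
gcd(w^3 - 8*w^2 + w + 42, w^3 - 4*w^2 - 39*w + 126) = w^2 - 10*w + 21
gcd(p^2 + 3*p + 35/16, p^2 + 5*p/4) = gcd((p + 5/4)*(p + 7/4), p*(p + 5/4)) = p + 5/4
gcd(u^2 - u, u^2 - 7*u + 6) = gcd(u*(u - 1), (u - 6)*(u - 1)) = u - 1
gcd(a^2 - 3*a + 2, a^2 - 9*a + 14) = a - 2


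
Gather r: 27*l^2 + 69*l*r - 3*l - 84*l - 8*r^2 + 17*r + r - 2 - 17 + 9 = 27*l^2 - 87*l - 8*r^2 + r*(69*l + 18) - 10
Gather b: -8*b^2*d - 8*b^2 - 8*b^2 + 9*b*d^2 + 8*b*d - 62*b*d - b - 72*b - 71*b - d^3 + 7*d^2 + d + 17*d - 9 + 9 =b^2*(-8*d - 16) + b*(9*d^2 - 54*d - 144) - d^3 + 7*d^2 + 18*d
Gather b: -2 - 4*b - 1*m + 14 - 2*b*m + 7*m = b*(-2*m - 4) + 6*m + 12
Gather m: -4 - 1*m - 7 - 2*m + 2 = -3*m - 9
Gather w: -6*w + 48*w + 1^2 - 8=42*w - 7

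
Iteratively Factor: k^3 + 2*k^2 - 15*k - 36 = (k + 3)*(k^2 - k - 12) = (k - 4)*(k + 3)*(k + 3)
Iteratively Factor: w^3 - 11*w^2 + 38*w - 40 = (w - 5)*(w^2 - 6*w + 8) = (w - 5)*(w - 4)*(w - 2)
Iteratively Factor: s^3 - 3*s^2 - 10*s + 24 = (s + 3)*(s^2 - 6*s + 8) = (s - 4)*(s + 3)*(s - 2)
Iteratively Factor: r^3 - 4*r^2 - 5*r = (r)*(r^2 - 4*r - 5) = r*(r - 5)*(r + 1)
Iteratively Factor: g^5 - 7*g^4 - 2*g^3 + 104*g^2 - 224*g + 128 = (g - 4)*(g^4 - 3*g^3 - 14*g^2 + 48*g - 32) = (g - 4)*(g + 4)*(g^3 - 7*g^2 + 14*g - 8) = (g - 4)^2*(g + 4)*(g^2 - 3*g + 2) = (g - 4)^2*(g - 1)*(g + 4)*(g - 2)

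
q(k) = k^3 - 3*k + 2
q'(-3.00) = 24.00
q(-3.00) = -16.00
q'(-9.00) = 240.00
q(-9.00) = -700.00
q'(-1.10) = 0.63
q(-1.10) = 3.97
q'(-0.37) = -2.59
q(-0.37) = 3.06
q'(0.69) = -1.57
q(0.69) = 0.26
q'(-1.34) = 2.39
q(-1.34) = 3.61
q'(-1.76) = 6.29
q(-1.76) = 1.83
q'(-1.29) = 1.99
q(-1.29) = 3.72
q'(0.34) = -2.65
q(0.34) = 1.02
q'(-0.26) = -2.80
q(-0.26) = 2.76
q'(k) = 3*k^2 - 3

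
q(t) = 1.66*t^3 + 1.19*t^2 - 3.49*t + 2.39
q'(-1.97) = 11.15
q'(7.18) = 270.33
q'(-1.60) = 5.45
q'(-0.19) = -3.76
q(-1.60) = 4.22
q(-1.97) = 1.19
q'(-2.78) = 28.38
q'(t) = 4.98*t^2 + 2.38*t - 3.49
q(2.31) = 21.14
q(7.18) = 653.12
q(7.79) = 832.15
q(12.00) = 3000.35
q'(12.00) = 742.19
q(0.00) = 2.39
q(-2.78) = -14.38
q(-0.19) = 3.08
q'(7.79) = 317.26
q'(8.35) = 363.60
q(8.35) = 1022.64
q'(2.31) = 28.58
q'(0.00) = -3.49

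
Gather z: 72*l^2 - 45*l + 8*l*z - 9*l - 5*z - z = 72*l^2 - 54*l + z*(8*l - 6)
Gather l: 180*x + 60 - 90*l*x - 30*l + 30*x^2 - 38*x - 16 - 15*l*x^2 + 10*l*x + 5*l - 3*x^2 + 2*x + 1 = l*(-15*x^2 - 80*x - 25) + 27*x^2 + 144*x + 45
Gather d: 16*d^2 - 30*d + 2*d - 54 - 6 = 16*d^2 - 28*d - 60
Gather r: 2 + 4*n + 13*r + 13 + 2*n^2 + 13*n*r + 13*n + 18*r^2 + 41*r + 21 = 2*n^2 + 17*n + 18*r^2 + r*(13*n + 54) + 36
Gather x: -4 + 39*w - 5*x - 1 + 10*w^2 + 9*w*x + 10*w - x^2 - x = 10*w^2 + 49*w - x^2 + x*(9*w - 6) - 5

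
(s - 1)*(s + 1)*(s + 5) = s^3 + 5*s^2 - s - 5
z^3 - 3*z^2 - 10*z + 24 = (z - 4)*(z - 2)*(z + 3)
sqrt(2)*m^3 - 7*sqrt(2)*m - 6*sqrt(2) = (m - 3)*(m + 2)*(sqrt(2)*m + sqrt(2))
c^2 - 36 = (c - 6)*(c + 6)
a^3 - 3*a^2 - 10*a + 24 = (a - 4)*(a - 2)*(a + 3)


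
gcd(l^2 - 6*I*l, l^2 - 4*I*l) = l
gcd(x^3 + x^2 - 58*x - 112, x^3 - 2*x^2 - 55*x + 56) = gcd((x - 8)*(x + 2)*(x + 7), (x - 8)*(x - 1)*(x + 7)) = x^2 - x - 56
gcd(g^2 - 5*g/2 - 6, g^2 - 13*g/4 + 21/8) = 1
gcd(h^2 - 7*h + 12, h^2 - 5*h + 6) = h - 3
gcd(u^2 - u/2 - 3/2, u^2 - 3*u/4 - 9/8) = u - 3/2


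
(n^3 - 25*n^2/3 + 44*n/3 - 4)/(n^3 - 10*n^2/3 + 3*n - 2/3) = (n - 6)/(n - 1)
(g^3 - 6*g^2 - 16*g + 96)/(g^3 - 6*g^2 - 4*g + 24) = (g^2 - 16)/(g^2 - 4)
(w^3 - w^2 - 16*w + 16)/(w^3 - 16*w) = (w - 1)/w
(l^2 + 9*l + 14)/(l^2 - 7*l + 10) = (l^2 + 9*l + 14)/(l^2 - 7*l + 10)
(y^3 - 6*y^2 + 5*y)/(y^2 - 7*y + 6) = y*(y - 5)/(y - 6)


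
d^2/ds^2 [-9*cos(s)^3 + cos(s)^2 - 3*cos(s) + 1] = 39*cos(s)/4 - 2*cos(2*s) + 81*cos(3*s)/4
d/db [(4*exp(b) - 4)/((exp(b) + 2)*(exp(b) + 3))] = 4*(-exp(2*b) + 2*exp(b) + 11)*exp(b)/(exp(4*b) + 10*exp(3*b) + 37*exp(2*b) + 60*exp(b) + 36)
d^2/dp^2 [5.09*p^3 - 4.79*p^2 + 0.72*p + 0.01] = 30.54*p - 9.58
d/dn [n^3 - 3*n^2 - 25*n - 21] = 3*n^2 - 6*n - 25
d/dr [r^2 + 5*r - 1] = 2*r + 5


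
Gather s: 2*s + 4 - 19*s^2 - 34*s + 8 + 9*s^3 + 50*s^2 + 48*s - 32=9*s^3 + 31*s^2 + 16*s - 20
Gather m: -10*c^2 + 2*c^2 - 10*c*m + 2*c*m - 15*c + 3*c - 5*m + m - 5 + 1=-8*c^2 - 12*c + m*(-8*c - 4) - 4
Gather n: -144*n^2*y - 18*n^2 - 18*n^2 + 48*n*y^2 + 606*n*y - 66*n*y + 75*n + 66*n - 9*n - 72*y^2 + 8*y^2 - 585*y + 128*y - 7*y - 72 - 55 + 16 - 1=n^2*(-144*y - 36) + n*(48*y^2 + 540*y + 132) - 64*y^2 - 464*y - 112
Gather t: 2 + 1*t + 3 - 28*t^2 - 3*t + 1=-28*t^2 - 2*t + 6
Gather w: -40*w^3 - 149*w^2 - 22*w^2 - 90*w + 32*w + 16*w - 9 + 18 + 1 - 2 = -40*w^3 - 171*w^2 - 42*w + 8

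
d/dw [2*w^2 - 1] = 4*w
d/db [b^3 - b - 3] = 3*b^2 - 1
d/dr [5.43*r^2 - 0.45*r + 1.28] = 10.86*r - 0.45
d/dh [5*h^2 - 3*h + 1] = 10*h - 3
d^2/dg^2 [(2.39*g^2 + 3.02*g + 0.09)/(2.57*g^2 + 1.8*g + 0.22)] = (17.781316*g^3 - 4.54118999999997*g^2 - 7.747008*g - 1.67906)/(16.974593*g^6 + 35.66646*g^5 + 29.339634*g^4 + 11.93832*g^3 + 2.511564*g^2 + 0.26136*g + 0.010648)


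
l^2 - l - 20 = (l - 5)*(l + 4)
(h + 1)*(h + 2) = h^2 + 3*h + 2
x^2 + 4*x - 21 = (x - 3)*(x + 7)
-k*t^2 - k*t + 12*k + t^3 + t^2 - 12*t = (-k + t)*(t - 3)*(t + 4)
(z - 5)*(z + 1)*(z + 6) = z^3 + 2*z^2 - 29*z - 30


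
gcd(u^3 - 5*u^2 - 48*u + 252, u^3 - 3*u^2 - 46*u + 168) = u^2 + u - 42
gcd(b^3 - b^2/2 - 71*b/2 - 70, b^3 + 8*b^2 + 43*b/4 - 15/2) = b + 5/2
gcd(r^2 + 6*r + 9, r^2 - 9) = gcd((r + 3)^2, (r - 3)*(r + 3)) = r + 3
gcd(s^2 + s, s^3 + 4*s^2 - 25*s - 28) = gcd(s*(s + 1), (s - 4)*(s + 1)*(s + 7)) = s + 1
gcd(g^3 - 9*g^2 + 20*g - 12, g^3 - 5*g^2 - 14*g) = 1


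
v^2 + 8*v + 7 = (v + 1)*(v + 7)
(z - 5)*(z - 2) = z^2 - 7*z + 10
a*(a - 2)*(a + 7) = a^3 + 5*a^2 - 14*a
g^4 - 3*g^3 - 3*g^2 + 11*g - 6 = (g - 3)*(g - 1)^2*(g + 2)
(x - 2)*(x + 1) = x^2 - x - 2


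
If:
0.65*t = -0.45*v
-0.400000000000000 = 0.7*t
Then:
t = -0.57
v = 0.83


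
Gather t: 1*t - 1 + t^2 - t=t^2 - 1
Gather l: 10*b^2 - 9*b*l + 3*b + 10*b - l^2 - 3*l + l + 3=10*b^2 + 13*b - l^2 + l*(-9*b - 2) + 3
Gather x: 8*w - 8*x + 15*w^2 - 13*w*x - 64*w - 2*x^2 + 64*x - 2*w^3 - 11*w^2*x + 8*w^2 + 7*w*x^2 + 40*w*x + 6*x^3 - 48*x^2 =-2*w^3 + 23*w^2 - 56*w + 6*x^3 + x^2*(7*w - 50) + x*(-11*w^2 + 27*w + 56)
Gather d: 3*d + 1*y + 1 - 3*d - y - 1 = 0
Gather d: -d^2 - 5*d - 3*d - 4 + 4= -d^2 - 8*d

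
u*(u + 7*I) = u^2 + 7*I*u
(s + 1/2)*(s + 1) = s^2 + 3*s/2 + 1/2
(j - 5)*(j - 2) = j^2 - 7*j + 10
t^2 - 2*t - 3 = (t - 3)*(t + 1)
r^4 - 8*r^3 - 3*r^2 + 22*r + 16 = (r - 8)*(r - 2)*(r + 1)^2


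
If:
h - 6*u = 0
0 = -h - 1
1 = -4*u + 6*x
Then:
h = -1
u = -1/6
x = 1/18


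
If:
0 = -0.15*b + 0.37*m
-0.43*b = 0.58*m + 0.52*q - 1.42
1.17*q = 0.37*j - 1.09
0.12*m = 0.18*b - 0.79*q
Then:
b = 1.89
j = 3.94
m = 0.77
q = 0.31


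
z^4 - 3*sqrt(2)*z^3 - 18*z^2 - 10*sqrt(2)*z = z*(z - 5*sqrt(2))*(z + sqrt(2))^2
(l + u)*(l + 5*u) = l^2 + 6*l*u + 5*u^2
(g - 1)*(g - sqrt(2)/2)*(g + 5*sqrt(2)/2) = g^3 - g^2 + 2*sqrt(2)*g^2 - 2*sqrt(2)*g - 5*g/2 + 5/2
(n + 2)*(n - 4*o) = n^2 - 4*n*o + 2*n - 8*o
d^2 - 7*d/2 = d*(d - 7/2)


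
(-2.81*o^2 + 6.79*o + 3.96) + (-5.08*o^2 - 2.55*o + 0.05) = -7.89*o^2 + 4.24*o + 4.01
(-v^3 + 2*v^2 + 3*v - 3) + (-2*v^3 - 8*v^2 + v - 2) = -3*v^3 - 6*v^2 + 4*v - 5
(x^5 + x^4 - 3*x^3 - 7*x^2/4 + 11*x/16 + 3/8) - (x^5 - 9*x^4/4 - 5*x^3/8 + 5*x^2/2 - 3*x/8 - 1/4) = 13*x^4/4 - 19*x^3/8 - 17*x^2/4 + 17*x/16 + 5/8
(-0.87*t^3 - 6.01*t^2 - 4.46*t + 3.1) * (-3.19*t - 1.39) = 2.7753*t^4 + 20.3812*t^3 + 22.5813*t^2 - 3.6896*t - 4.309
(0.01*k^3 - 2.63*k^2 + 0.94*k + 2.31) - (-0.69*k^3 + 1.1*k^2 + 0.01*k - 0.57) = 0.7*k^3 - 3.73*k^2 + 0.93*k + 2.88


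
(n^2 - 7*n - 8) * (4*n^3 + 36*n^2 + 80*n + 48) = 4*n^5 + 8*n^4 - 204*n^3 - 800*n^2 - 976*n - 384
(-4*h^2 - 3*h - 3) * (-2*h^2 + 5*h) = 8*h^4 - 14*h^3 - 9*h^2 - 15*h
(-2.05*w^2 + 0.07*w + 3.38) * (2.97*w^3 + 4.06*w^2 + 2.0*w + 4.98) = -6.0885*w^5 - 8.1151*w^4 + 6.2228*w^3 + 3.6538*w^2 + 7.1086*w + 16.8324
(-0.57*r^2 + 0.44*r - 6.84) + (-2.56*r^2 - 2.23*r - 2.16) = -3.13*r^2 - 1.79*r - 9.0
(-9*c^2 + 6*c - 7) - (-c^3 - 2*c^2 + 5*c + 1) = c^3 - 7*c^2 + c - 8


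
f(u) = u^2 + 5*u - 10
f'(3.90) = 12.80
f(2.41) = 7.86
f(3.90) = 24.71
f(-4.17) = -13.46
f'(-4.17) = -3.34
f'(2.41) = 9.82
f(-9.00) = 26.00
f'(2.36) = 9.72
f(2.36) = 7.37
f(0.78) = -5.49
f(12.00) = 194.00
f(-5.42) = -7.72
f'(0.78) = 6.56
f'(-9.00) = -13.00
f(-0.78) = -13.29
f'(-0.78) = 3.44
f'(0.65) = 6.30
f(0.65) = -6.33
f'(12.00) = 29.00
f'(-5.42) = -5.84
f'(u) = 2*u + 5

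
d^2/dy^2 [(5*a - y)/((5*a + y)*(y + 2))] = 2*((5*a - y)*(5*a + y)^2 + (5*a - y)*(5*a + y)*(y + 2) + (5*a - y)*(y + 2)^2 + (5*a + y)^2*(y + 2) + (5*a + y)*(y + 2)^2)/((5*a + y)^3*(y + 2)^3)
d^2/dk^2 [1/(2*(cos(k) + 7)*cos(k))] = (-(1 - cos(2*k))^2 + 105*cos(k)/4 - 51*cos(2*k)/2 - 21*cos(3*k)/4 + 153/2)/(2*(cos(k) + 7)^3*cos(k)^3)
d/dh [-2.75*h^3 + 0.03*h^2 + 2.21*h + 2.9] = -8.25*h^2 + 0.06*h + 2.21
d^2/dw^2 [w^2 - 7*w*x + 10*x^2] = 2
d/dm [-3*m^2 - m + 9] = -6*m - 1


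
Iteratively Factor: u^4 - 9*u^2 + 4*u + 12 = (u + 3)*(u^3 - 3*u^2 + 4) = (u - 2)*(u + 3)*(u^2 - u - 2) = (u - 2)^2*(u + 3)*(u + 1)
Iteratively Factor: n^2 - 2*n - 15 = (n + 3)*(n - 5)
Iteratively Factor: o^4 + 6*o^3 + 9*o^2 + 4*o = (o + 1)*(o^3 + 5*o^2 + 4*o) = o*(o + 1)*(o^2 + 5*o + 4) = o*(o + 1)^2*(o + 4)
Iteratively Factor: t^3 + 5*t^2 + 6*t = (t + 2)*(t^2 + 3*t) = (t + 2)*(t + 3)*(t)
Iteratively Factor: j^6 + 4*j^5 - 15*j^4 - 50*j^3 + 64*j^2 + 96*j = (j - 2)*(j^5 + 6*j^4 - 3*j^3 - 56*j^2 - 48*j) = (j - 2)*(j + 4)*(j^4 + 2*j^3 - 11*j^2 - 12*j) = j*(j - 2)*(j + 4)*(j^3 + 2*j^2 - 11*j - 12) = j*(j - 2)*(j + 1)*(j + 4)*(j^2 + j - 12) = j*(j - 3)*(j - 2)*(j + 1)*(j + 4)*(j + 4)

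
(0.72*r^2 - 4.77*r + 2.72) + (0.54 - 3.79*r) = 0.72*r^2 - 8.56*r + 3.26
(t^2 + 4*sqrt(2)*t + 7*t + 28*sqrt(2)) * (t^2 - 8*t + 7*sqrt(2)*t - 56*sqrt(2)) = t^4 - t^3 + 11*sqrt(2)*t^3 - 11*sqrt(2)*t^2 - 616*sqrt(2)*t - 56*t - 3136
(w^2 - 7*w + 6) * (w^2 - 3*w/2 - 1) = w^4 - 17*w^3/2 + 31*w^2/2 - 2*w - 6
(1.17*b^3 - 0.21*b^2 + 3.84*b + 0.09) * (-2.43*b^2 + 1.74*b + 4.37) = -2.8431*b^5 + 2.5461*b^4 - 4.5837*b^3 + 5.5452*b^2 + 16.9374*b + 0.3933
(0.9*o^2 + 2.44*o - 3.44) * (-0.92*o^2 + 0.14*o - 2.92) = -0.828*o^4 - 2.1188*o^3 + 0.8784*o^2 - 7.6064*o + 10.0448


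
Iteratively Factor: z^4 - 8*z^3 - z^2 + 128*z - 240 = (z - 3)*(z^3 - 5*z^2 - 16*z + 80) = (z - 4)*(z - 3)*(z^2 - z - 20) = (z - 4)*(z - 3)*(z + 4)*(z - 5)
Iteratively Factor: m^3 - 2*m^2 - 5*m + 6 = (m + 2)*(m^2 - 4*m + 3) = (m - 3)*(m + 2)*(m - 1)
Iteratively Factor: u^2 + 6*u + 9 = (u + 3)*(u + 3)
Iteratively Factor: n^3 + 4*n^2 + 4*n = (n + 2)*(n^2 + 2*n) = n*(n + 2)*(n + 2)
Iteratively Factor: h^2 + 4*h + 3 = (h + 3)*(h + 1)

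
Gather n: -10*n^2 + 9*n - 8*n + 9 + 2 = -10*n^2 + n + 11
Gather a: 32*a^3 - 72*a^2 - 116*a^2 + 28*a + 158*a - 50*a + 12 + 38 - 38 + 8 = 32*a^3 - 188*a^2 + 136*a + 20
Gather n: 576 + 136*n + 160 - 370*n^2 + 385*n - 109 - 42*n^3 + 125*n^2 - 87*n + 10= -42*n^3 - 245*n^2 + 434*n + 637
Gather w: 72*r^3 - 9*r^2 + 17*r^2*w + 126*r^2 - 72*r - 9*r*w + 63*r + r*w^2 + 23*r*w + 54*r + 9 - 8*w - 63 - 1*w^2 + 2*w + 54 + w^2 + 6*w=72*r^3 + 117*r^2 + r*w^2 + 45*r + w*(17*r^2 + 14*r)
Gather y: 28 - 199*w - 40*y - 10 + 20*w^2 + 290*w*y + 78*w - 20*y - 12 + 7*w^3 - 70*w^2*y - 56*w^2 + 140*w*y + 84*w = 7*w^3 - 36*w^2 - 37*w + y*(-70*w^2 + 430*w - 60) + 6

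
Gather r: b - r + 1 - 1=b - r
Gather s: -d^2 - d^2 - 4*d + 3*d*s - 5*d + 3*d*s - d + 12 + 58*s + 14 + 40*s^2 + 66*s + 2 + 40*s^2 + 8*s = -2*d^2 - 10*d + 80*s^2 + s*(6*d + 132) + 28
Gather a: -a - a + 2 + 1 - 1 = 2 - 2*a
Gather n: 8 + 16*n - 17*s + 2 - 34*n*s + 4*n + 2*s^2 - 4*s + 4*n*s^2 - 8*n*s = n*(4*s^2 - 42*s + 20) + 2*s^2 - 21*s + 10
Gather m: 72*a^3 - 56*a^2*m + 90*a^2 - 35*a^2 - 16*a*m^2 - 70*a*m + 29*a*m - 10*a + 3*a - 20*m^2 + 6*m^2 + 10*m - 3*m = 72*a^3 + 55*a^2 - 7*a + m^2*(-16*a - 14) + m*(-56*a^2 - 41*a + 7)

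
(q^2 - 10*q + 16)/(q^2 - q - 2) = (q - 8)/(q + 1)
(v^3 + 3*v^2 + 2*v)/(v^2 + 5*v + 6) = v*(v + 1)/(v + 3)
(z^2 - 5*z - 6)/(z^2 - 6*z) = (z + 1)/z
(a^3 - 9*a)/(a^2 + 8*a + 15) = a*(a - 3)/(a + 5)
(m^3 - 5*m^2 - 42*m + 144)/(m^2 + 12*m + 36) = (m^2 - 11*m + 24)/(m + 6)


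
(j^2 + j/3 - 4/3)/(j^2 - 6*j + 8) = (3*j^2 + j - 4)/(3*(j^2 - 6*j + 8))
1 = 1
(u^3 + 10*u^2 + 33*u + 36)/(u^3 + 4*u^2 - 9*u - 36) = (u + 3)/(u - 3)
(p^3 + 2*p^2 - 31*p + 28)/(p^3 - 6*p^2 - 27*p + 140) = (p^2 + 6*p - 7)/(p^2 - 2*p - 35)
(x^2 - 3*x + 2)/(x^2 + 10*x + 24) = (x^2 - 3*x + 2)/(x^2 + 10*x + 24)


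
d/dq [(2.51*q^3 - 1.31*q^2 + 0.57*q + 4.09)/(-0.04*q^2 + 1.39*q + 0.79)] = (-0.1004*q^4 + 6.9778*q^3 + 4.1506*q^2 - 1.7426*q - 5.2348)/(0.0016*q^4 - 0.1112*q^3 + 1.8689*q^2 + 2.1962*q + 0.6241)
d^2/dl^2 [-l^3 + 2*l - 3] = -6*l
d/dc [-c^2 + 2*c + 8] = 2 - 2*c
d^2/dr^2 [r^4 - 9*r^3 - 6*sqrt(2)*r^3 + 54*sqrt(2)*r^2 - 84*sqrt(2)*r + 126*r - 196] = 12*r^2 - 54*r - 36*sqrt(2)*r + 108*sqrt(2)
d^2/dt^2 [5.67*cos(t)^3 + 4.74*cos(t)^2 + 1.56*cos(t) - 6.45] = -5.8125*cos(t) - 9.48*cos(2*t) - 12.7575*cos(3*t)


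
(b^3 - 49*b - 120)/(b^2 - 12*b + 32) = (b^2 + 8*b + 15)/(b - 4)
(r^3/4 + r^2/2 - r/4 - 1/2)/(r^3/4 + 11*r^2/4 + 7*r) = (r^3 + 2*r^2 - r - 2)/(r*(r^2 + 11*r + 28))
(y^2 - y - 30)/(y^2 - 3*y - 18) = (y + 5)/(y + 3)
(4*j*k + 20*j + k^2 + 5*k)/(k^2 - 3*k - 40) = (4*j + k)/(k - 8)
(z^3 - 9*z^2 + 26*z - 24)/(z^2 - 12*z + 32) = (z^2 - 5*z + 6)/(z - 8)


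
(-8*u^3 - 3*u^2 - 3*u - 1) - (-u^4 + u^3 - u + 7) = u^4 - 9*u^3 - 3*u^2 - 2*u - 8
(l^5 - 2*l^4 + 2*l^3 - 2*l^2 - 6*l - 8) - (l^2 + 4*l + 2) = l^5 - 2*l^4 + 2*l^3 - 3*l^2 - 10*l - 10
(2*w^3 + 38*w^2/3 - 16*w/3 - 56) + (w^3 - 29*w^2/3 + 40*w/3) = 3*w^3 + 3*w^2 + 8*w - 56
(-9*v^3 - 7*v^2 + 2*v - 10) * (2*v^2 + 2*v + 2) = -18*v^5 - 32*v^4 - 28*v^3 - 30*v^2 - 16*v - 20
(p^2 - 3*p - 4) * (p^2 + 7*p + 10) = p^4 + 4*p^3 - 15*p^2 - 58*p - 40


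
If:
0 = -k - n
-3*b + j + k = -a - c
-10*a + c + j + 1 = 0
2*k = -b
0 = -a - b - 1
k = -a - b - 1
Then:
No Solution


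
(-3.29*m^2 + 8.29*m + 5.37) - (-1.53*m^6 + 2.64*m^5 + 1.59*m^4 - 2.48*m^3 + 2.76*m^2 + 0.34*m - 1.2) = 1.53*m^6 - 2.64*m^5 - 1.59*m^4 + 2.48*m^3 - 6.05*m^2 + 7.95*m + 6.57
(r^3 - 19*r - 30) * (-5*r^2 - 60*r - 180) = -5*r^5 - 60*r^4 - 85*r^3 + 1290*r^2 + 5220*r + 5400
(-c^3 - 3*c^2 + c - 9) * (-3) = 3*c^3 + 9*c^2 - 3*c + 27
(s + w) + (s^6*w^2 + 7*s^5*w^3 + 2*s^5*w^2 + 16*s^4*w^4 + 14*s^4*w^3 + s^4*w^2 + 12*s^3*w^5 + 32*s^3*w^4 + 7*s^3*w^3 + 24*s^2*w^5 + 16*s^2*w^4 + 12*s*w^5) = s^6*w^2 + 7*s^5*w^3 + 2*s^5*w^2 + 16*s^4*w^4 + 14*s^4*w^3 + s^4*w^2 + 12*s^3*w^5 + 32*s^3*w^4 + 7*s^3*w^3 + 24*s^2*w^5 + 16*s^2*w^4 + 12*s*w^5 + s + w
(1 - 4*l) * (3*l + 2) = -12*l^2 - 5*l + 2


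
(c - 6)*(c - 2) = c^2 - 8*c + 12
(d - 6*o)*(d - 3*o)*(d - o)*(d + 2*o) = d^4 - 8*d^3*o + 7*d^2*o^2 + 36*d*o^3 - 36*o^4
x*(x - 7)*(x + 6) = x^3 - x^2 - 42*x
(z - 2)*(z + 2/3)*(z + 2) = z^3 + 2*z^2/3 - 4*z - 8/3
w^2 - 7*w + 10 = (w - 5)*(w - 2)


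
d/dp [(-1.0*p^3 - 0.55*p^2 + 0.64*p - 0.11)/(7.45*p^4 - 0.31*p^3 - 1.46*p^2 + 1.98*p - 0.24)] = (7.45*p^6 + 8.195*p^5 - 13.0145*p^4 - 0.2852*p^3 + 0.4631*p^2 - 0.0571999999999999*p + 0.0642)/(55.5025*p^8 - 4.619*p^7 - 21.6579*p^6 + 30.4072*p^5 - 2.672*p^4 - 5.6328*p^3 + 4.6212*p^2 - 0.9504*p + 0.0576)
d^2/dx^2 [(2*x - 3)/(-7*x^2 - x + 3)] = 2*(-(2*x - 3)*(14*x + 1)^2 + (42*x - 19)*(7*x^2 + x - 3))/(7*x^2 + x - 3)^3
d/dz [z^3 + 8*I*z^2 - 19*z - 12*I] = 3*z^2 + 16*I*z - 19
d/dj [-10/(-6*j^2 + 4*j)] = 10*(1 - 3*j)/(j^2*(3*j - 2)^2)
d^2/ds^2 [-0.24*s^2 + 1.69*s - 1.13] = -0.480000000000000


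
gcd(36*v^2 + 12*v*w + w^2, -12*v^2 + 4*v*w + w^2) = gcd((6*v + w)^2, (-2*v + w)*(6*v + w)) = 6*v + w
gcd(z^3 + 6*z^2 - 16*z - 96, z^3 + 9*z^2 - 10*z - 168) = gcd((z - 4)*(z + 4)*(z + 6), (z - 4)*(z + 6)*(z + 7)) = z^2 + 2*z - 24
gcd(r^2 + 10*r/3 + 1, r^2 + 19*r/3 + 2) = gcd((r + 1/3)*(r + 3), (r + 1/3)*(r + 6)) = r + 1/3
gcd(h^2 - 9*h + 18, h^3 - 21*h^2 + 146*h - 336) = h - 6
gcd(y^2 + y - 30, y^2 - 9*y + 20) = y - 5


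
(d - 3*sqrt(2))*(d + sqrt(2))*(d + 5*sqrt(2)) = d^3 + 3*sqrt(2)*d^2 - 26*d - 30*sqrt(2)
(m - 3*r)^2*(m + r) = m^3 - 5*m^2*r + 3*m*r^2 + 9*r^3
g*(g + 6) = g^2 + 6*g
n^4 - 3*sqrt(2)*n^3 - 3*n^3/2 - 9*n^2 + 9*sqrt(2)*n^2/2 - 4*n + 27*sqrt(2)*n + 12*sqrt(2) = (n - 4)*(n + 1/2)*(n + 2)*(n - 3*sqrt(2))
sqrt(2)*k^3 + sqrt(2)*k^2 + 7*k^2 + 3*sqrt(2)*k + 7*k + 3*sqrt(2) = (k + 1)*(k + 3*sqrt(2))*(sqrt(2)*k + 1)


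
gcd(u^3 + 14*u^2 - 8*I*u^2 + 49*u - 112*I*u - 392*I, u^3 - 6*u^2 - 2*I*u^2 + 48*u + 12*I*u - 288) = u - 8*I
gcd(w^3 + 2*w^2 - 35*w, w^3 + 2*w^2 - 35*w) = w^3 + 2*w^2 - 35*w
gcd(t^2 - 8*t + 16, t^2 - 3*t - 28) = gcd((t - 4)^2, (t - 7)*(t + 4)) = 1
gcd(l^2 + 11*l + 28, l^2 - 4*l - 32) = l + 4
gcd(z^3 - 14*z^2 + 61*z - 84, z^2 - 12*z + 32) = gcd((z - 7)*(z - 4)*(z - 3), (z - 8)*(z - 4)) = z - 4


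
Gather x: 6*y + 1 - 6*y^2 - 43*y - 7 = -6*y^2 - 37*y - 6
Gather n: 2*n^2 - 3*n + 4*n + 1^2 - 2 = 2*n^2 + n - 1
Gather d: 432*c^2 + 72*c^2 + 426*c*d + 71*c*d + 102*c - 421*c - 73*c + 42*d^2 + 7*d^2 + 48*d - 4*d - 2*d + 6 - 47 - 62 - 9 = 504*c^2 - 392*c + 49*d^2 + d*(497*c + 42) - 112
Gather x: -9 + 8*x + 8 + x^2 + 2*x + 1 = x^2 + 10*x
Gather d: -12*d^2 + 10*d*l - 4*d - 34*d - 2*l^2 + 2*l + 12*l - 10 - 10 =-12*d^2 + d*(10*l - 38) - 2*l^2 + 14*l - 20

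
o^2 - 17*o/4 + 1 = (o - 4)*(o - 1/4)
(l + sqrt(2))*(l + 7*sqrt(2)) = l^2 + 8*sqrt(2)*l + 14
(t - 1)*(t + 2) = t^2 + t - 2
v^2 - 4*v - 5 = (v - 5)*(v + 1)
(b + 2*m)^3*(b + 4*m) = b^4 + 10*b^3*m + 36*b^2*m^2 + 56*b*m^3 + 32*m^4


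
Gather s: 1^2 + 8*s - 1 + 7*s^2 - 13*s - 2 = 7*s^2 - 5*s - 2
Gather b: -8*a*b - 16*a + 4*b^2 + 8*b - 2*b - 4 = -16*a + 4*b^2 + b*(6 - 8*a) - 4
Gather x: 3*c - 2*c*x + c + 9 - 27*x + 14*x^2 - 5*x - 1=4*c + 14*x^2 + x*(-2*c - 32) + 8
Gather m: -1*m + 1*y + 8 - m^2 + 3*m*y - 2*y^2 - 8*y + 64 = -m^2 + m*(3*y - 1) - 2*y^2 - 7*y + 72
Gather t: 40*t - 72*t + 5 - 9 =-32*t - 4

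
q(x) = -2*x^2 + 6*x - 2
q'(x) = 6 - 4*x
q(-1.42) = -14.55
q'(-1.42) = 11.68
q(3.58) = -6.15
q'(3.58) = -8.32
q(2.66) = -0.19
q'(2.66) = -4.64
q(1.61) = 2.48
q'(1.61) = -0.44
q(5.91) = -36.40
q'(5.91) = -17.64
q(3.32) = -4.12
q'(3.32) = -7.28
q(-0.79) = -7.99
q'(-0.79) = 9.16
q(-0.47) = -5.26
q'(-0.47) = 7.88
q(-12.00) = -362.00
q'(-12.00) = 54.00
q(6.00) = -38.00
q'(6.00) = -18.00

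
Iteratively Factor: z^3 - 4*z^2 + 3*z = (z - 1)*(z^2 - 3*z) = (z - 3)*(z - 1)*(z)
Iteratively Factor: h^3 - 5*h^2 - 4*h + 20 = (h - 2)*(h^2 - 3*h - 10) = (h - 5)*(h - 2)*(h + 2)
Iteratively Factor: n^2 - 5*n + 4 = (n - 4)*(n - 1)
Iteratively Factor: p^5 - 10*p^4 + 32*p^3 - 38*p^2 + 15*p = (p - 3)*(p^4 - 7*p^3 + 11*p^2 - 5*p) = (p - 3)*(p - 1)*(p^3 - 6*p^2 + 5*p) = (p - 5)*(p - 3)*(p - 1)*(p^2 - p) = (p - 5)*(p - 3)*(p - 1)^2*(p)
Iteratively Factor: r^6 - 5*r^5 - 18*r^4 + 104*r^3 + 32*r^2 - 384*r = (r + 4)*(r^5 - 9*r^4 + 18*r^3 + 32*r^2 - 96*r) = (r - 4)*(r + 4)*(r^4 - 5*r^3 - 2*r^2 + 24*r) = (r - 4)*(r - 3)*(r + 4)*(r^3 - 2*r^2 - 8*r) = r*(r - 4)*(r - 3)*(r + 4)*(r^2 - 2*r - 8) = r*(r - 4)^2*(r - 3)*(r + 4)*(r + 2)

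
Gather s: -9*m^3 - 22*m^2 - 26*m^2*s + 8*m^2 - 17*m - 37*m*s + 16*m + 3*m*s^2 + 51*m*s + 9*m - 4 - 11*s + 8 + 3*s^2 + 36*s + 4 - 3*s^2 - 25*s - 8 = -9*m^3 - 14*m^2 + 3*m*s^2 + 8*m + s*(-26*m^2 + 14*m)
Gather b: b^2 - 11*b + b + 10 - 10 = b^2 - 10*b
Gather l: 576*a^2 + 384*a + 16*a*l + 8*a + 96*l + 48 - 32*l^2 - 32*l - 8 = 576*a^2 + 392*a - 32*l^2 + l*(16*a + 64) + 40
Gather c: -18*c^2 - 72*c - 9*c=-18*c^2 - 81*c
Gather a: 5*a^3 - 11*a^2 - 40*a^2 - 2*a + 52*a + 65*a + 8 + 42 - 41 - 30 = 5*a^3 - 51*a^2 + 115*a - 21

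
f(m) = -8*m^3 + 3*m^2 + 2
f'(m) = -24*m^2 + 6*m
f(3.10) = -207.50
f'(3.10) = -212.04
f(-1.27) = 23.23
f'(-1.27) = -46.33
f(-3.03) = 252.09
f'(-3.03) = -238.52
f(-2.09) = 88.14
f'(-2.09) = -117.37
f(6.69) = -2259.08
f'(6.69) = -1034.01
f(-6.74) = 2587.74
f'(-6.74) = -1130.70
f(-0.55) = 4.24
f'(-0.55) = -10.56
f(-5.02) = 1089.65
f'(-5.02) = -634.93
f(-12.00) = 14258.00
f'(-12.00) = -3528.00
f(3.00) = -187.00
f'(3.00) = -198.00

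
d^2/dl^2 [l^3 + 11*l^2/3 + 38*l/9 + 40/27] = 6*l + 22/3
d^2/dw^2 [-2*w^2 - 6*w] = -4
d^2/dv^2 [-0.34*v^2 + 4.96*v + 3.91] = -0.680000000000000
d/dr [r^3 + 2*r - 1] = 3*r^2 + 2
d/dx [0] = 0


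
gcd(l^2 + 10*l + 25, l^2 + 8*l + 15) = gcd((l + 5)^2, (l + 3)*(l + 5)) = l + 5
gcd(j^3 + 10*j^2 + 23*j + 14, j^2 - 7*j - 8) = j + 1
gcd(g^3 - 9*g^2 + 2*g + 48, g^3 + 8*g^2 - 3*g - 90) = g - 3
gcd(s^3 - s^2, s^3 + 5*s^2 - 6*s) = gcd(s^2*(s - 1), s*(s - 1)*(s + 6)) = s^2 - s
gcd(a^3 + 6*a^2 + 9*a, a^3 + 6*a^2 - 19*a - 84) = a + 3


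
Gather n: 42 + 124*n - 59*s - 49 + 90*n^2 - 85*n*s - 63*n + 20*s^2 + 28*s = 90*n^2 + n*(61 - 85*s) + 20*s^2 - 31*s - 7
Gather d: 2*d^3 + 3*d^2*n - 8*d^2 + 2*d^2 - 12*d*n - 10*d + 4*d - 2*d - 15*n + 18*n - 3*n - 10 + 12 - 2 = 2*d^3 + d^2*(3*n - 6) + d*(-12*n - 8)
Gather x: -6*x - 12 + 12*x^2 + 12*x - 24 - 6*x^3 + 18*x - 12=-6*x^3 + 12*x^2 + 24*x - 48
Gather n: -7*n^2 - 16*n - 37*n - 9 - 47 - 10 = -7*n^2 - 53*n - 66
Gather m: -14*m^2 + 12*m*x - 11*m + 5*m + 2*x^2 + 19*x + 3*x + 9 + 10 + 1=-14*m^2 + m*(12*x - 6) + 2*x^2 + 22*x + 20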